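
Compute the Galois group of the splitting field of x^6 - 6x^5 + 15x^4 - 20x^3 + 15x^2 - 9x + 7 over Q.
(S_3 x S_3) : C_2 (order 72)

The polynomial f is an irreducible sextic over Q, so G = Gal(f/Q) is one of the 16 transitive subgroups 6T1, ..., 6T16 of S_6. The discriminant of f is -9059283, which is not a perfect square, so G is not contained in A_6. The transitive groups of degree 6 not contained in A_6 are: C_6 (6T1, order 6), S_3 (6T2, order 6), D_6 (6T3, order 12), C_3 x S_3 (6T5, order 18), A_4 x C_2 (6T6, order 24), S_4 (6T8, order 24), S_3 x S_3 (6T9, order 36), S_4 x C_2 (6T11, order 48), (S_3 x S_3) : C_2 (6T13, order 72), PGL(2,5) (6T14, order 120), S_6 (6T16, order 720). By Dedekind's theorem, for a prime p not dividing disc(f) the degrees of the irreducible factors of f mod p form the cycle type of an element of G. Factoring f modulo the 28 such primes p <= 127 (skipping 3, 17, 43, which divide the discriminant), each new pattern first appears at: mod 2: f = (x^6 + x^4 + x^2 + x + 1), pattern 6; mod 7: f = (x)(x^2 + 2x + 3)(x^3 + 6x^2 + 4), pattern 3+2+1; mod 11: f = (x^2 + 7x + 5)(x^4 + 9x^3 + 2x^2 + 9x + 8), pattern 4+2; mod 13: f = (x + 2)(x + 7)(x^2 + x + 4)(x^2 + 10x + 5), pattern 2+2+1+1; mod 61: f = (x + 39)(x + 50)(x + 56)(x + 58)(x^2 + 35x + 14), pattern 2+1+1+1+1; mod 97: f = (x + 47)(x + 84)(x + 86)(x^3 + 68x^2 + 18x + 73), pattern 3+1+1+1; mod 113: f = (x^2 + 47x + 24)(x^2 + 66x + 38)(x^2 + 107x + 15), pattern 2+2+2; mod 127: f = (x^3 + 36x^2 + 31x + 41)(x^3 + 85x^2 + 99x + 90), pattern 3+3. No other pattern occurs in this range, so the set of observed cycle types is {6, 3+2+1, 4+2, 2+2+1+1, 2+1+1+1+1, 3+1+1+1, 2+2+2, 3+3}. The candidates containing elements of all these cycle types are (S_3 x S_3) : C_2 (6T13) of order 72, S_6 (6T16) of order 720; the others are excluded. The observed types are precisely the cycle types that occur in (S_3 x S_3) : C_2 (6T13) (apart from the identity). Each of the other remaining candidates has further cycle types, and by the Chebotarev density theorem the matching factorization patterns would occur for a proportion of primes equal to their share of the group: S_6 (6T16) additionally contains elements of type 5+1, 4+1+1 (234 of its 720 elements, about 32% of primes). None of the 28 primes tested shows any such pattern (for each of these groups the chance of that is below 10^-4), which rules them out. Hence G = (S_3 x S_3) : C_2 (6T13), of order 72.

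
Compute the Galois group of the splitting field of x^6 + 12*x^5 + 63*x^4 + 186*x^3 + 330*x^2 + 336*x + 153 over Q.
PGL(2,5), S_5 acting on 6 points

The polynomial f is an irreducible sextic over Q, so G = Gal(f/Q) is one of the 16 transitive subgroups 6T1, ..., 6T16 of S_6. The discriminant of f is -16003008, which is not a perfect square, so G is not contained in A_6. The transitive groups of degree 6 not contained in A_6 are: C_6 (6T1, order 6), S_3 (6T2, order 6), D_6 (6T3, order 12), C_3 x S_3 (6T5, order 18), A_4 x C_2 (6T6, order 24), S_4 (6T8, order 24), S_3 x S_3 (6T9, order 36), S_4 x C_2 (6T11, order 48), (S_3 x S_3) : C_2 (6T13, order 72), PGL(2,5) (6T14, order 120), S_6 (6T16, order 720). By Dedekind's theorem, for a prime p not dividing disc(f) the degrees of the irreducible factors of f mod p form the cycle type of an element of G. Factoring f modulo the 21 such primes p <= 89 (skipping 2, 3, 7, which divide the discriminant), each new pattern first appears at: mod 5: f = (x^6 + 2x^5 + 3x^4 + x^3 + x + 3), pattern 6; mod 11: f = (x + 4)(x^5 + 8x^4 + 9x^3 + 7x^2 + 5x + 8), pattern 5+1; mod 13: f = (x + 1)(x + 10)(x^4 + x^3 + 3x^2 + 1), pattern 4+1+1; mod 23: f = (x + 18)(x + 22)(x^2 + 19x + 5)(x^2 + 22x + 19), pattern 2+2+1+1; mod 43: f = (x^3 + 25x^2 + 35)(x^3 + 30x^2 + x + 40), pattern 3+3; mod 61: f = (x^2 + 18x + 30)(x^2 + 22x + 52)(x^2 + 33x + 34), pattern 2+2+2. No other pattern occurs in this range, so the set of observed cycle types is {6, 5+1, 4+1+1, 2+2+1+1, 3+3, 2+2+2}. The candidates containing elements of all these cycle types are PGL(2,5) (6T14) of order 120, S_6 (6T16) of order 720; the others are excluded. The observed types are precisely the cycle types that occur in PGL(2,5) (6T14) (apart from the identity). Each of the other remaining candidates has further cycle types, and by the Chebotarev density theorem the matching factorization patterns would occur for a proportion of primes equal to their share of the group: S_6 (6T16) additionally contains elements of type 4+2, 3+2+1, 3+1+1+1, 2+1+1+1+1 (265 of its 720 elements, about 37% of primes). None of the 21 primes tested shows any such pattern (for each of these groups the chance of that is below 10^-4), which rules them out. Hence G = PGL(2,5) (6T14), of order 120.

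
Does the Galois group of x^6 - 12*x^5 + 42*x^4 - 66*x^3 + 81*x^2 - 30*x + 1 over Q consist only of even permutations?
The polynomial is irreducible of degree 6 over Q. Its discriminant is -30366624190464, which is not a perfect square. A Galois group lies in the alternating group exactly when the discriminant is a square in Q, so the Galois group (A_4 x C_2) is not contained in A_6.

No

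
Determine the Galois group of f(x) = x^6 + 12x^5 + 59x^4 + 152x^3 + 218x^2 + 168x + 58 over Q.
S_4 (also written S4-)

The polynomial f is an irreducible sextic over Q, so G = Gal(f/Q) is one of the 16 transitive subgroups 6T1, ..., 6T16 of S_6. The discriminant of f is -5120000, which is not a perfect square, so G is not contained in A_6. The transitive groups of degree 6 not contained in A_6 are: C_6 (6T1, order 6), S_3 (6T2, order 6), D_6 (6T3, order 12), C_3 x S_3 (6T5, order 18), A_4 x C_2 (6T6, order 24), S_4 (6T8, order 24), S_3 x S_3 (6T9, order 36), S_4 x C_2 (6T11, order 48), (S_3 x S_3) : C_2 (6T13, order 72), PGL(2,5) (6T14, order 120), S_6 (6T16, order 720). By Dedekind's theorem, for a prime p not dividing disc(f) the degrees of the irreducible factors of f mod p form the cycle type of an element of G. Factoring f modulo the 22 such primes p <= 89 (skipping 2, 5, which divide the discriminant), each new pattern first appears at: mod 3: f = (x^3 + x^2 + x + 2)(x^3 + 2x^2 + 2x + 2), pattern 3+3; mod 7: f = (x^2 + 3x + 1)(x^2 + 4x + 6)(x^2 + 5x + 5), pattern 2+2+2; mod 13: f = (x + 6)(x + 11)(x^4 + 8x^3 + x + 6), pattern 4+1+1; mod 43: f = (x + 14)(x + 33)(x^2 + 4x + 8)(x^2 + 4x + 14), pattern 2+2+1+1. No other pattern occurs in this range, so the set of observed cycle types is {3+3, 2+2+2, 4+1+1, 2+2+1+1}. The candidates containing elements of all these cycle types are S_4 (6T8) of order 24, S_4 x C_2 (6T11) of order 48, PGL(2,5) (6T14) of order 120, S_6 (6T16) of order 720; the others are excluded. The observed types are precisely the cycle types that occur in S_4 (6T8) (apart from the identity). Each of the other remaining candidates has further cycle types, and by the Chebotarev density theorem the matching factorization patterns would occur for a proportion of primes equal to their share of the group: S_4 x C_2 (6T11) additionally contains elements of type 6, 4+2, 2+1+1+1+1 (17 of its 48 elements, about 35% of primes); PGL(2,5) (6T14) additionally contains elements of type 6, 5+1 (44 of its 120 elements, about 37% of primes); S_6 (6T16) additionally contains elements of type 6, 5+1, 4+2, 3+2+1, 3+1+1+1, 2+1+1+1+1 (529 of its 720 elements, about 73% of primes). None of the 22 primes tested shows any such pattern (for each of these groups the chance of that is below 10^-4), which rules them out. Hence G = S_4 (6T8), of order 24.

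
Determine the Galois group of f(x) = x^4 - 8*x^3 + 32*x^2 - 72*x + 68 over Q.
4T4: A_4

The polynomial is an irreducible quartic over Q and its discriminant is 200704 = 448^2, a perfect square, so the Galois group is contained in A_4. The resolvent cubic y^3 - 32*y^2 + 304*y - 832 is irreducible over Q. An irreducible resolvent with square discriminant gives A_4.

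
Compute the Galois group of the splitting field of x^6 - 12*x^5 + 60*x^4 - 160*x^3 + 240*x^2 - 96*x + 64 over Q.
The polynomial f is an irreducible sextic over Q, so G = Gal(f/Q) is one of the 16 transitive subgroups 6T1, ..., 6T16 of S_6. The discriminant of f is -9727331052552192, which is not a perfect square, so G is not contained in A_6. The transitive groups of degree 6 not contained in A_6 are: C_6 (6T1, order 6), S_3 (6T2, order 6), D_6 (6T3, order 12), C_3 x S_3 (6T5, order 18), A_4 x C_2 (6T6, order 24), S_4 (6T8, order 24), S_3 x S_3 (6T9, order 36), S_4 x C_2 (6T11, order 48), (S_3 x S_3) : C_2 (6T13, order 72), PGL(2,5) (6T14, order 120), S_6 (6T16, order 720). By Dedekind's theorem, for a prime p not dividing disc(f) the degrees of the irreducible factors of f mod p form the cycle type of an element of G. Factoring f modulo the 27 such primes p <= 127 (skipping 2, 3, 17, 43, which divide the discriminant), each new pattern first appears at: mod 5: f = (x^6 + 3x^5 + 4x + 4), pattern 6; mod 7: f = (x + 3)(x^2 + 2x + 2)(x^3 + 4x^2 + 4x + 6), pattern 3+2+1; mod 11: f = (x^2 + 4)(x^4 + 10x^3 + x^2 + 9x + 5), pattern 4+2; mod 13: f = (x + 5)(x + 8)(x^2 + 3x + 1)(x^2 + 11x + 12), pattern 2+2+1+1; mod 61: f = (x + 2)(x + 6)(x + 18)(x + 40)(x^2 + 44x + 47), pattern 2+1+1+1+1; mod 97: f = (x + 18)(x + 22)(x + 96)(x^3 + 46x^2 + 44x + 89), pattern 3+1+1+1; mod 113: f = (x^2 + 4x + 28)(x^2 + 11x + 36)(x^2 + 86x + 18), pattern 2+2+2; mod 127: f = (x^3 + 43x^2 + 113x + 119)(x^3 + 72x^2 + 26x + 119), pattern 3+3. No other pattern occurs in this range, so the set of observed cycle types is {6, 3+2+1, 4+2, 2+2+1+1, 2+1+1+1+1, 3+1+1+1, 2+2+2, 3+3}. The candidates containing elements of all these cycle types are (S_3 x S_3) : C_2 (6T13) of order 72, S_6 (6T16) of order 720; the others are excluded. The observed types are precisely the cycle types that occur in (S_3 x S_3) : C_2 (6T13) (apart from the identity). Each of the other remaining candidates has further cycle types, and by the Chebotarev density theorem the matching factorization patterns would occur for a proportion of primes equal to their share of the group: S_6 (6T16) additionally contains elements of type 5+1, 4+1+1 (234 of its 720 elements, about 32% of primes). None of the 27 primes tested shows any such pattern (for each of these groups the chance of that is below 10^-4), which rules them out. Hence G = (S_3 x S_3) : C_2 (6T13), of order 72.

6T13: (S_3 x S_3) : C_2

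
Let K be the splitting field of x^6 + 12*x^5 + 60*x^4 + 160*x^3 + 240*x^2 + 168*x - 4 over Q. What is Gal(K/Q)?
A_6 (also written A6)

The polynomial f is an irreducible sextic over Q, so G = Gal(f/Q) is one of the 16 transitive subgroups 6T1, ..., 6T16 of S_6. The discriminant of f is 746496000000 = 864000^2, a perfect square, so G is contained in A_6. The transitive groups of degree 6 contained in A_6 are: A_4 (6T4, order 12), S_4 (6T7, order 24), (C_3 x C_3) : C_4 (6T10, order 36), PSL(2,5) (6T12, order 60), A_6 (6T15, order 360). By Dedekind's theorem, for a prime p not dividing disc(f) the degrees of the irreducible factors of f mod p form the cycle type of an element of G. Factoring f modulo the 6 such primes p <= 23 (skipping 2, 3, 5, which divide the discriminant), each new pattern first appears at: mod 7: f = (x + 6)(x^5 + 6x^4 + 3x^3 + 2x^2 + 4x + 4), pattern 5+1; mod 23: f = (x + 4)(x + 13)(x + 18)(x^3 + x + 17), pattern 3+1+1+1. No other pattern occurs in this range, so the set of observed cycle types is {5+1, 3+1+1+1}. Among the candidates above, the only group containing elements of all these cycle types is A_6 (6T15) — each of A_4 (6T4), S_4 (6T7), (C_3 x C_3) : C_4 (6T10), PSL(2,5) (6T12) lacks at least one of them. Hence G = A_6 (6T15), of order 360.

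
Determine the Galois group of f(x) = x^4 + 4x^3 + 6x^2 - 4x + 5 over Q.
A_4 (also written A4)

The polynomial is an irreducible quartic over Q and its discriminant is 331776 = 576^2, a perfect square, so the Galois group is contained in A_4. The resolvent cubic y^3 - 6*y^2 - 36*y + 24 is irreducible over Q. An irreducible resolvent with square discriminant gives A_4.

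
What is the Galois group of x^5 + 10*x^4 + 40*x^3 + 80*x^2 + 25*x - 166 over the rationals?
The polynomial f is an irreducible quintic over Q, so G = Gal(f/Q) is a transitive subgroup of S_5: one of C_5 (5T1, order 5), D_5 (5T2, order 10), F_20 (5T3, order 20), A_5 (5T4, order 60) or S_5 (5T5, order 120). The discriminant of f is 58564000000 = 242000^2, a perfect square, so G is contained in A_5. The transitive groups of degree 5 contained in A_5 are: C_5 (5T1, order 5), D_5 (5T2, order 10), A_5 (5T4, order 60). By Dedekind's theorem, for a prime p not dividing disc(f) the degrees of the irreducible factors of f mod p form the cycle type of an element of G. Factoring f modulo the 3 such primes p <= 13 (skipping 2, 5, 11, which divide the discriminant), each new pattern first appears at: mod 3: f = (x^5 + x^4 + x^3 + 2x^2 + x + 2), pattern 5; mod 13: f = (x + 7)(x + 9)(x^3 + 7x^2 + 8x + 5), pattern 3+1+1. No other pattern occurs in this range, so the set of observed cycle types is {5, 3+1+1}. Among the candidates above, the only group containing elements of all these cycle types is A_5 (5T4) — each of C_5 (5T1), D_5 (5T2) lacks at least one of them. Hence G = A_5 (5T4), of order 60.

A_5 (also written A5)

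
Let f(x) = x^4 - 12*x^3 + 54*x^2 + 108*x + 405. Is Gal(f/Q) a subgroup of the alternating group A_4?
Yes

The polynomial is irreducible of degree 4 over Q. Its discriminant is 176319369216 = 419904^2, a perfect square. A Galois group lies in the alternating group exactly when the discriminant is a square in Q, so the Galois group (A_4) is contained in A_4.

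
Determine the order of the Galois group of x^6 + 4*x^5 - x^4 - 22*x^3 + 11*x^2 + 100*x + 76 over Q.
36

The degree of the splitting field over Q equals the order of the Galois group, so first determine the group. The polynomial f is an irreducible sextic over Q, so G = Gal(f/Q) is one of the 16 transitive subgroups 6T1, ..., 6T16 of S_6. The discriminant of f is 90962560000 = 301600^2, a perfect square, so G is contained in A_6. The transitive groups of degree 6 contained in A_6 are: A_4 (6T4, order 12), S_4 (6T7, order 24), (C_3 x C_3) : C_4 (6T10, order 36), PSL(2,5) (6T12, order 60), A_6 (6T15, order 360). By Dedekind's theorem, for a prime p not dividing disc(f) the degrees of the irreducible factors of f mod p form the cycle type of an element of G. Factoring f modulo the 19 such primes p <= 83 (skipping 2, 5, 13, 29, which divide the discriminant), each new pattern first appears at: mod 3: f = (x^2 + 1)(x^4 + x^3 + x^2 + x + 1), pattern 4+2; mod 11: f = (x^3 + 5x^2 + 10x + 5)(x^3 + 10x^2 + 5x + 2), pattern 3+3; mod 19: f = (x)(x + 16)(x^2 + 3x + 14)(x^2 + 4x + 13), pattern 2+2+1+1; mod 61: f = (x + 15)(x + 25)(x + 32)(x^3 + 54x^2 + 7x + 35), pattern 3+1+1+1. No other pattern occurs in this range, so the set of observed cycle types is {4+2, 3+3, 2+2+1+1, 3+1+1+1}. The candidates containing elements of all these cycle types are (C_3 x C_3) : C_4 (6T10) of order 36, A_6 (6T15) of order 360; the others are excluded. The observed types are precisely the cycle types that occur in (C_3 x C_3) : C_4 (6T10) (apart from the identity). Each of the other remaining candidates has further cycle types, and by the Chebotarev density theorem the matching factorization patterns would occur for a proportion of primes equal to their share of the group: A_6 (6T15) additionally contains elements of type 5+1 (144 of its 360 elements, about 40% of primes). None of the 19 primes tested shows any such pattern (for each of these groups the chance of that is below 10^-4), which rules them out. Hence G = (C_3 x C_3) : C_4 (6T10), of order 36. The Galois group (C_3 x C_3) : C_4 (6T10) has order 36, so the splitting field has degree 36 over Q.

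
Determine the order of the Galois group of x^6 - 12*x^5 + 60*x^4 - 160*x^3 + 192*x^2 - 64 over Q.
24

The degree of the splitting field over Q equals the order of the Galois group, so first determine the group. The polynomial f is an irreducible sextic over Q, so G = Gal(f/Q) is one of the 16 transitive subgroups 6T1, ..., 6T16 of S_6. The discriminant of f is -450868486864896, which is not a perfect square, so G is not contained in A_6. The transitive groups of degree 6 not contained in A_6 are: C_6 (6T1, order 6), S_3 (6T2, order 6), D_6 (6T3, order 12), C_3 x S_3 (6T5, order 18), A_4 x C_2 (6T6, order 24), S_4 (6T8, order 24), S_3 x S_3 (6T9, order 36), S_4 x C_2 (6T11, order 48), (S_3 x S_3) : C_2 (6T13, order 72), PGL(2,5) (6T14, order 120), S_6 (6T16, order 720). By Dedekind's theorem, for a prime p not dividing disc(f) the degrees of the irreducible factors of f mod p form the cycle type of an element of G. Factoring f modulo the 33 such primes p <= 149 (skipping 2, 3, which divide the discriminant), each new pattern first appears at: mod 5: f = (x^3 + x + 1)(x^3 + 3x^2 + 4x + 1), pattern 3+3; mod 7: f = (x^6 + 2x^5 + 4x^4 + x^3 + 3x^2 + 6), pattern 6; mod 17: f = (x + 14)(x + 16)(x^2 + 13x + 10)(x^2 + 13x + 16), pattern 2+2+1+1; mod 19: f = (x + 1)(x + 4)(x + 11)(x + 14)(x^2 + 15x + 11), pattern 2+1+1+1+1; mod 71: f = (x^2 + 67x + 33)(x^2 + 67x + 53)(x^2 + 67x + 68), pattern 2+2+2. No other pattern occurs in this range, so the set of observed cycle types is {3+3, 6, 2+2+1+1, 2+1+1+1+1, 2+2+2}. The candidates containing elements of all these cycle types are A_4 x C_2 (6T6) of order 24, S_4 x C_2 (6T11) of order 48, (S_3 x S_3) : C_2 (6T13) of order 72, S_6 (6T16) of order 720; the others are excluded. The observed types are precisely the cycle types that occur in A_4 x C_2 (6T6) (apart from the identity). Each of the other remaining candidates has further cycle types, and by the Chebotarev density theorem the matching factorization patterns would occur for a proportion of primes equal to their share of the group: S_4 x C_2 (6T11) additionally contains elements of type 4+2, 4+1+1 (12 of its 48 elements, about 25% of primes); (S_3 x S_3) : C_2 (6T13) additionally contains elements of type 4+2, 3+2+1, 3+1+1+1 (34 of its 72 elements, about 47% of primes); S_6 (6T16) additionally contains elements of type 5+1, 4+2, 4+1+1, 3+2+1, 3+1+1+1 (484 of its 720 elements, about 67% of primes). None of the 33 primes tested shows any such pattern (for each of these groups the chance of that is below 10^-4), which rules them out. Hence G = A_4 x C_2 (6T6), of order 24. The Galois group A_4 x C_2 (6T6) has order 24, so the splitting field has degree 24 over Q.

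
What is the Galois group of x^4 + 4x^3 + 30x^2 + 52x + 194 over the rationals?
V_4

The polynomial is an irreducible quartic over Q and its discriminant is 27040000 = 5200^2, a perfect square, so the Galois group is contained in A_4. The resolvent cubic y^3 - 30*y^2 - 568*y + 17472 splits completely over Q, which gives the Klein four-group V_4.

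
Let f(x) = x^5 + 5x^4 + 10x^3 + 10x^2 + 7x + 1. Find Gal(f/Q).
S_5 (also written S5)

The polynomial f is an irreducible quintic over Q, so G = Gal(f/Q) is a transitive subgroup of S_5: one of C_5 (5T1, order 5), D_5 (5T2, order 10), F_20 (5T3, order 20), A_5 (5T4, order 60) or S_5 (5T5, order 120). The discriminant of f is 58192, which is not a perfect square, so G is not contained in A_5. The transitive groups of degree 5 not contained in A_5 are: F_20 (5T3, order 20), S_5 (5T5, order 120). By Dedekind's theorem, for a prime p not dividing disc(f) the degrees of the irreducible factors of f mod p form the cycle type of an element of G. Factoring f modulo the 5 such primes p <= 13 (skipping 2, which divides the discriminant), each new pattern first appears at: mod 3: f = (x^5 + 2x^4 + x^3 + x^2 + x + 1), pattern 5; mod 5: f = (x + 2)(x^4 + 3x^3 + 4x^2 + 2x + 3), pattern 4+1; mod 13: f = (x + 9)(x + 11)(x^3 + 11x^2 + 3x + 5), pattern 3+1+1. No other pattern occurs in this range, so the set of observed cycle types is {5, 4+1, 3+1+1}. Among the candidates above, the only group containing elements of all these cycle types is S_5 (5T5) — F_20 (5T3) lacks at least one of them. Hence G = S_5 (5T5), of order 120.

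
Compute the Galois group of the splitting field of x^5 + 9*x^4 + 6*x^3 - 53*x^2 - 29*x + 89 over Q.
The polynomial f is an irreducible quintic over Q, so G = Gal(f/Q) is a transitive subgroup of S_5: one of C_5 (5T1, order 5), D_5 (5T2, order 10), F_20 (5T3, order 20), A_5 (5T4, order 60) or S_5 (5T5, order 120). The discriminant of f is 1012703329 = 31823^2, a perfect square, so G is contained in A_5. The transitive groups of degree 5 contained in A_5 are: C_5 (5T1, order 5), D_5 (5T2, order 10), A_5 (5T4, order 60). By Dedekind's theorem, for a prime p not dividing disc(f) the degrees of the irreducible factors of f mod p form the cycle type of an element of G. Factoring f modulo the 14 such primes p <= 47 (skipping 11, which divides the discriminant), each new pattern first appears at: mod 2: f = (x^5 + x^4 + x^2 + x + 1), pattern 5; mod 23: f = (x + 3)(x + 4)(x + 8)(x + 18)(x + 22), pattern 1+1+1+1+1. No other pattern occurs in this range, so the set of observed cycle types is {5, 1+1+1+1+1}. The candidates containing elements of all these cycle types are C_5 (5T1) of order 5, D_5 (5T2) of order 10, A_5 (5T4) of order 60; the others are excluded. The observed types are precisely the cycle types that occur in C_5 (5T1). Each of the other remaining candidates has further cycle types, and by the Chebotarev density theorem the matching factorization patterns would occur for a proportion of primes equal to their share of the group: D_5 (5T2) additionally contains elements of type 2+2+1 (5 of its 10 elements, about 50% of primes); A_5 (5T4) additionally contains elements of type 3+1+1, 2+2+1 (35 of its 60 elements, about 58% of primes). None of the 14 primes tested shows any such pattern (for each of these groups the chance of that is below 10^-4), which rules them out. Hence G = C_5 (5T1), of order 5.

C_5, the cyclic group of order 5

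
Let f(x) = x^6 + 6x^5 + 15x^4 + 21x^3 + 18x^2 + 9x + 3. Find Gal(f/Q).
The polynomial f is an irreducible sextic over Q, so G = Gal(f/Q) is one of the 16 transitive subgroups 6T1, ..., 6T16 of S_6. The discriminant of f is -19683, which is not a perfect square, so G is not contained in A_6. The transitive groups of degree 6 not contained in A_6 are: C_6 (6T1, order 6), S_3 (6T2, order 6), D_6 (6T3, order 12), C_3 x S_3 (6T5, order 18), A_4 x C_2 (6T6, order 24), S_4 (6T8, order 24), S_3 x S_3 (6T9, order 36), S_4 x C_2 (6T11, order 48), (S_3 x S_3) : C_2 (6T13, order 72), PGL(2,5) (6T14, order 120), S_6 (6T16, order 720). By Dedekind's theorem, for a prime p not dividing disc(f) the degrees of the irreducible factors of f mod p form the cycle type of an element of G. Factoring f modulo the 37 such primes p <= 163 (skipping 3, which divides the discriminant), each new pattern first appears at: mod 2: f = (x^6 + x^4 + x^3 + x + 1), pattern 6; mod 7: f = (x^3 + 3x^2 + 3x + 4)(x^3 + 3x^2 + 3x + 6), pattern 3+3; mod 17: f = (x^2 + 5x + 5)(x^2 + 6x + 6)(x^2 + 12x + 12), pattern 2+2+2; mod 19: f = (x + 3)(x + 4)(x + 11)(x + 14)(x + 15)(x + 16), pattern 1+1+1+1+1+1. No other pattern occurs in this range, so the set of observed cycle types is {6, 3+3, 2+2+2, 1+1+1+1+1+1}. The candidates containing elements of all these cycle types are C_6 (6T1) of order 6, D_6 (6T3) of order 12, C_3 x S_3 (6T5) of order 18, A_4 x C_2 (6T6) of order 24, S_3 x S_3 (6T9) of order 36, S_4 x C_2 (6T11) of order 48, (S_3 x S_3) : C_2 (6T13) of order 72, PGL(2,5) (6T14) of order 120, S_6 (6T16) of order 720; the others are excluded. The observed types are precisely the cycle types that occur in C_6 (6T1). Each of the other remaining candidates has further cycle types, and by the Chebotarev density theorem the matching factorization patterns would occur for a proportion of primes equal to their share of the group: D_6 (6T3) additionally contains elements of type 2+2+1+1 (3 of its 12 elements, about 25% of primes); C_3 x S_3 (6T5) additionally contains elements of type 3+1+1+1 (4 of its 18 elements, about 22% of primes); A_4 x C_2 (6T6) additionally contains elements of type 2+2+1+1, 2+1+1+1+1 (6 of its 24 elements, about 25% of primes); S_3 x S_3 (6T9) additionally contains elements of type 3+1+1+1, 2+2+1+1 (13 of its 36 elements, about 36% of primes); S_4 x C_2 (6T11) additionally contains elements of type 4+2, 4+1+1, 2+2+1+1, 2+1+1+1+1 (24 of its 48 elements, about 50% of primes); (S_3 x S_3) : C_2 (6T13) additionally contains elements of type 4+2, 3+2+1, 3+1+1+1, 2+2+1+1, 2+1+1+1+1 (49 of its 72 elements, about 68% of primes); PGL(2,5) (6T14) additionally contains elements of type 5+1, 4+1+1, 2+2+1+1 (69 of its 120 elements, about 58% of primes); S_6 (6T16) additionally contains elements of type 5+1, 4+2, 4+1+1, 3+2+1, 3+1+1+1, 2+2+1+1, 2+1+1+1+1 (544 of its 720 elements, about 76% of primes). None of the 37 primes tested shows any such pattern (for each of these groups the chance of that is below 10^-4), which rules them out. Hence G = C_6 (6T1), of order 6.

C_6 (order 6)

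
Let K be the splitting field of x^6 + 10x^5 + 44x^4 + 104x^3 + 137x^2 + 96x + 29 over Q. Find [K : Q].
The degree of the splitting field over Q equals the order of the Galois group, so first determine the group. The polynomial f is an irreducible sextic over Q, so G = Gal(f/Q) is one of the 16 transitive subgroups 6T1, ..., 6T16 of S_6. The discriminant of f is -1075648, which is not a perfect square, so G is not contained in A_6. The transitive groups of degree 6 not contained in A_6 are: C_6 (6T1, order 6), S_3 (6T2, order 6), D_6 (6T3, order 12), C_3 x S_3 (6T5, order 18), A_4 x C_2 (6T6, order 24), S_4 (6T8, order 24), S_3 x S_3 (6T9, order 36), S_4 x C_2 (6T11, order 48), (S_3 x S_3) : C_2 (6T13, order 72), PGL(2,5) (6T14, order 120), S_6 (6T16, order 720). By Dedekind's theorem, for a prime p not dividing disc(f) the degrees of the irreducible factors of f mod p form the cycle type of an element of G. Factoring f modulo the 37 such primes p <= 167 (skipping 2, 7, which divide the discriminant), each new pattern first appears at: mod 3: f = (x^6 + x^5 + 2x^4 + 2x^3 + 2x^2 + 2), pattern 6; mod 11: f = (x^3 + 3x^2 + 8)(x^3 + 7x^2 + x + 5), pattern 3+3; mod 13: f = (x^2 + 6x + 4)(x^2 + 8x + 11)(x^2 + 9x + 11), pattern 2+2+2; mod 29: f = (x)(x + 3)(x + 13)(x + 14)(x + 16)(x + 22), pattern 1+1+1+1+1+1. No other pattern occurs in this range, so the set of observed cycle types is {6, 3+3, 2+2+2, 1+1+1+1+1+1}. The candidates containing elements of all these cycle types are C_6 (6T1) of order 6, D_6 (6T3) of order 12, C_3 x S_3 (6T5) of order 18, A_4 x C_2 (6T6) of order 24, S_3 x S_3 (6T9) of order 36, S_4 x C_2 (6T11) of order 48, (S_3 x S_3) : C_2 (6T13) of order 72, PGL(2,5) (6T14) of order 120, S_6 (6T16) of order 720; the others are excluded. The observed types are precisely the cycle types that occur in C_6 (6T1). Each of the other remaining candidates has further cycle types, and by the Chebotarev density theorem the matching factorization patterns would occur for a proportion of primes equal to their share of the group: D_6 (6T3) additionally contains elements of type 2+2+1+1 (3 of its 12 elements, about 25% of primes); C_3 x S_3 (6T5) additionally contains elements of type 3+1+1+1 (4 of its 18 elements, about 22% of primes); A_4 x C_2 (6T6) additionally contains elements of type 2+2+1+1, 2+1+1+1+1 (6 of its 24 elements, about 25% of primes); S_3 x S_3 (6T9) additionally contains elements of type 3+1+1+1, 2+2+1+1 (13 of its 36 elements, about 36% of primes); S_4 x C_2 (6T11) additionally contains elements of type 4+2, 4+1+1, 2+2+1+1, 2+1+1+1+1 (24 of its 48 elements, about 50% of primes); (S_3 x S_3) : C_2 (6T13) additionally contains elements of type 4+2, 3+2+1, 3+1+1+1, 2+2+1+1, 2+1+1+1+1 (49 of its 72 elements, about 68% of primes); PGL(2,5) (6T14) additionally contains elements of type 5+1, 4+1+1, 2+2+1+1 (69 of its 120 elements, about 58% of primes); S_6 (6T16) additionally contains elements of type 5+1, 4+2, 4+1+1, 3+2+1, 3+1+1+1, 2+2+1+1, 2+1+1+1+1 (544 of its 720 elements, about 76% of primes). None of the 37 primes tested shows any such pattern (for each of these groups the chance of that is below 10^-4), which rules them out. Hence G = C_6 (6T1), of order 6. The Galois group C_6 (6T1) has order 6, so the splitting field has degree 6 over Q.

6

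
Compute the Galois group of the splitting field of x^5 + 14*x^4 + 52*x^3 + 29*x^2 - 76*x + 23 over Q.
The polynomial f is an irreducible quintic over Q, so G = Gal(f/Q) is a transitive subgroup of S_5: one of C_5 (5T1, order 5), D_5 (5T2, order 10), F_20 (5T3, order 20), A_5 (5T4, order 60) or S_5 (5T5, order 120). The discriminant of f is 1012703329 = 31823^2, a perfect square, so G is contained in A_5. The transitive groups of degree 5 contained in A_5 are: C_5 (5T1, order 5), D_5 (5T2, order 10), A_5 (5T4, order 60). By Dedekind's theorem, for a prime p not dividing disc(f) the degrees of the irreducible factors of f mod p form the cycle type of an element of G. Factoring f modulo the 14 such primes p <= 47 (skipping 11, which divides the discriminant), each new pattern first appears at: mod 2: f = (x^5 + x^2 + 1), pattern 5; mod 23: f = (x)(x + 4)(x + 5)(x + 9)(x + 19), pattern 1+1+1+1+1. No other pattern occurs in this range, so the set of observed cycle types is {5, 1+1+1+1+1}. The candidates containing elements of all these cycle types are C_5 (5T1) of order 5, D_5 (5T2) of order 10, A_5 (5T4) of order 60; the others are excluded. The observed types are precisely the cycle types that occur in C_5 (5T1). Each of the other remaining candidates has further cycle types, and by the Chebotarev density theorem the matching factorization patterns would occur for a proportion of primes equal to their share of the group: D_5 (5T2) additionally contains elements of type 2+2+1 (5 of its 10 elements, about 50% of primes); A_5 (5T4) additionally contains elements of type 3+1+1, 2+2+1 (35 of its 60 elements, about 58% of primes). None of the 14 primes tested shows any such pattern (for each of these groups the chance of that is below 10^-4), which rules them out. Hence G = C_5 (5T1), of order 5.

C_5 (also written C5)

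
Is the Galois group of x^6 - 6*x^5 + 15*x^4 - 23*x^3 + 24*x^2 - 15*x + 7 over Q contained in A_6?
The polynomial is irreducible of degree 6 over Q. Its discriminant is -177147, which is not a perfect square. A Galois group lies in the alternating group exactly when the discriminant is a square in Q, so the Galois group (C_3 x S_3) is not contained in A_6.

No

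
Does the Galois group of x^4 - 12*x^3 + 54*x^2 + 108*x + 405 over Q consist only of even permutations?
The polynomial is irreducible of degree 4 over Q. Its discriminant is 176319369216 = 419904^2, a perfect square. A Galois group lies in the alternating group exactly when the discriminant is a square in Q, so the Galois group (A_4) is contained in A_4.

Yes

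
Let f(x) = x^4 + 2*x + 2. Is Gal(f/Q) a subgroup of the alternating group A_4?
The polynomial is irreducible of degree 4 over Q. Its discriminant is 1616, which is not a perfect square. A Galois group lies in the alternating group exactly when the discriminant is a square in Q, so the Galois group (S_4) is not contained in A_4.

No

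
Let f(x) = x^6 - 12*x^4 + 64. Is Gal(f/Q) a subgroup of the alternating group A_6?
The polynomial is irreducible of degree 6 over Q. Its discriminant is -450868486864896, which is not a perfect square. A Galois group lies in the alternating group exactly when the discriminant is a square in Q, so the Galois group (A_4 x C_2) is not contained in A_6.

No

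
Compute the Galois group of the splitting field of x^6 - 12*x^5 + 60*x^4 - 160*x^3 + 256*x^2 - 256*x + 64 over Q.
The polynomial f is an irreducible sextic over Q, so G = Gal(f/Q) is one of the 16 transitive subgroups 6T1, ..., 6T16 of S_6. The discriminant of f is 66039417143296 = 8126464^2, a perfect square, so G is contained in A_6. The transitive groups of degree 6 contained in A_6 are: A_4 (6T4, order 12), S_4 (6T7, order 24), (C_3 x C_3) : C_4 (6T10, order 36), PSL(2,5) (6T12, order 60), A_6 (6T15, order 360). By Dedekind's theorem, for a prime p not dividing disc(f) the degrees of the irreducible factors of f mod p form the cycle type of an element of G. Factoring f modulo the 79 such primes p <= 419 (skipping 2, 31, which divide the discriminant), each new pattern first appears at: mod 3: f = (x^2 + 2x + 2)(x^4 + x^3 + 2x^2 + 2x + 2), pattern 4+2; mod 5: f = (x^3 + x^2 + x + 3)(x^3 + 2x^2 + 2x + 3), pattern 3+3; mod 11: f = (x + 3)(x + 4)(x^2 + 4x + 5)(x^2 + 10x + 4), pattern 2+2+1+1; mod 67: f = (x + 2)(x + 4)(x + 20)(x + 43)(x + 59)(x + 61), pattern 1+1+1+1+1+1. No other pattern occurs in this range, so the set of observed cycle types is {4+2, 3+3, 2+2+1+1, 1+1+1+1+1+1}. The candidates containing elements of all these cycle types are S_4 (6T7) of order 24, (C_3 x C_3) : C_4 (6T10) of order 36, A_6 (6T15) of order 360; the others are excluded. The observed types are precisely the cycle types that occur in S_4 (6T7). Each of the other remaining candidates has further cycle types, and by the Chebotarev density theorem the matching factorization patterns would occur for a proportion of primes equal to their share of the group: (C_3 x C_3) : C_4 (6T10) additionally contains elements of type 3+1+1+1 (4 of its 36 elements, about 11% of primes); A_6 (6T15) additionally contains elements of type 5+1, 3+1+1+1 (184 of its 360 elements, about 51% of primes). None of the 79 primes tested shows any such pattern (for each of these groups the chance of that is below 10^-4), which rules them out. Hence G = S_4 (6T7), of order 24.

S_4 (also written S4+)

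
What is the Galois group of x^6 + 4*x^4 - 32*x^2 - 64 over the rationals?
The polynomial f is an irreducible sextic over Q, so G = Gal(f/Q) is one of the 16 transitive subgroups 6T1, ..., 6T16 of S_6. The discriminant of f is 164995463643136 = 12845056^2, a perfect square, so G is contained in A_6. The transitive groups of degree 6 contained in A_6 are: A_4 (6T4, order 12), S_4 (6T7, order 24), (C_3 x C_3) : C_4 (6T10, order 36), PSL(2,5) (6T12, order 60), A_6 (6T15, order 360). By Dedekind's theorem, for a prime p not dividing disc(f) the degrees of the irreducible factors of f mod p form the cycle type of an element of G. Factoring f modulo the 33 such primes p <= 149 (skipping 2, 7, which divide the discriminant), each new pattern first appears at: mod 3: f = (x^3 + 2x + 1)(x^3 + 2x + 2), pattern 3+3; mod 13: f = (x + 1)(x + 12)(x^2 + 7)(x^2 + 11), pattern 2+2+1+1. No other pattern occurs in this range, so the set of observed cycle types is {3+3, 2+2+1+1}. The candidates containing elements of all these cycle types are A_4 (6T4) of order 12, S_4 (6T7) of order 24, (C_3 x C_3) : C_4 (6T10) of order 36, PSL(2,5) (6T12) of order 60, A_6 (6T15) of order 360; the others are excluded. The observed types are precisely the cycle types that occur in A_4 (6T4) (apart from the identity). Each of the other remaining candidates has further cycle types, and by the Chebotarev density theorem the matching factorization patterns would occur for a proportion of primes equal to their share of the group: S_4 (6T7) additionally contains elements of type 4+2 (6 of its 24 elements, about 25% of primes); (C_3 x C_3) : C_4 (6T10) additionally contains elements of type 4+2, 3+1+1+1 (22 of its 36 elements, about 61% of primes); PSL(2,5) (6T12) additionally contains elements of type 5+1 (24 of its 60 elements, about 40% of primes); A_6 (6T15) additionally contains elements of type 5+1, 4+2, 3+1+1+1 (274 of its 360 elements, about 76% of primes). None of the 33 primes tested shows any such pattern (for each of these groups the chance of that is below 10^-4), which rules them out. Hence G = A_4 (6T4), of order 12.

A_4, A_4 acting on 6 points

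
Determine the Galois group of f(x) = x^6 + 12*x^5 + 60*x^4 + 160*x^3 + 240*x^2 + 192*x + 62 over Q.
The polynomial f is an irreducible sextic over Q, so G = Gal(f/Q) is one of the 16 transitive subgroups 6T1, ..., 6T16 of S_6. The discriminant of f is 1492992, which is not a perfect square, so G is not contained in A_6. The transitive groups of degree 6 not contained in A_6 are: C_6 (6T1, order 6), S_3 (6T2, order 6), D_6 (6T3, order 12), C_3 x S_3 (6T5, order 18), A_4 x C_2 (6T6, order 24), S_4 (6T8, order 24), S_3 x S_3 (6T9, order 36), S_4 x C_2 (6T11, order 48), (S_3 x S_3) : C_2 (6T13, order 72), PGL(2,5) (6T14, order 120), S_6 (6T16, order 720). By Dedekind's theorem, for a prime p not dividing disc(f) the degrees of the irreducible factors of f mod p form the cycle type of an element of G. Factoring f modulo the 79 such primes p <= 419 (skipping 2, 3, which divide the discriminant), each new pattern first appears at: mod 5: f = (x^2 + 3)(x^2 + 3x + 4)(x^2 + 4x + 1), pattern 2+2+2; mod 7: f = (x^3 + 6x^2 + 5x + 4)(x^3 + 6x^2 + 5x + 5), pattern 3+3; mod 13: f = (x^6 + 12x^5 + 8x^4 + 4x^3 + 6x^2 + 10x + 10), pattern 6; mod 17: f = (x + 7)(x + 14)(x^2 + 9x + 5)(x^2 + 16x + 2), pattern 2+2+1+1; mod 31: f = (x)(x + 4)(x + 12)(x + 14)(x + 21)(x + 23), pattern 1+1+1+1+1+1. No other pattern occurs in this range, so the set of observed cycle types is {2+2+2, 3+3, 6, 2+2+1+1, 1+1+1+1+1+1}. The candidates containing elements of all these cycle types are D_6 (6T3) of order 12, A_4 x C_2 (6T6) of order 24, S_3 x S_3 (6T9) of order 36, S_4 x C_2 (6T11) of order 48, (S_3 x S_3) : C_2 (6T13) of order 72, PGL(2,5) (6T14) of order 120, S_6 (6T16) of order 720; the others are excluded. The observed types are precisely the cycle types that occur in D_6 (6T3). Each of the other remaining candidates has further cycle types, and by the Chebotarev density theorem the matching factorization patterns would occur for a proportion of primes equal to their share of the group: A_4 x C_2 (6T6) additionally contains elements of type 2+1+1+1+1 (3 of its 24 elements, about 12% of primes); S_3 x S_3 (6T9) additionally contains elements of type 3+1+1+1 (4 of its 36 elements, about 11% of primes); S_4 x C_2 (6T11) additionally contains elements of type 4+2, 4+1+1, 2+1+1+1+1 (15 of its 48 elements, about 31% of primes); (S_3 x S_3) : C_2 (6T13) additionally contains elements of type 4+2, 3+2+1, 3+1+1+1, 2+1+1+1+1 (40 of its 72 elements, about 56% of primes); PGL(2,5) (6T14) additionally contains elements of type 5+1, 4+1+1 (54 of its 120 elements, about 45% of primes); S_6 (6T16) additionally contains elements of type 5+1, 4+2, 4+1+1, 3+2+1, 3+1+1+1, 2+1+1+1+1 (499 of its 720 elements, about 69% of primes). None of the 79 primes tested shows any such pattern (for each of these groups the chance of that is below 10^-4), which rules them out. Hence G = D_6 (6T3), of order 12.

D_6, the dihedral group of order 12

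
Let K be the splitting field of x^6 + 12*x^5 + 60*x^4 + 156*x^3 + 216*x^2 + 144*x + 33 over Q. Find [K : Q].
The degree of the splitting field over Q equals the order of the Galois group, so first determine the group. The polynomial f is an irreducible sextic over Q, so G = Gal(f/Q) is one of the 16 transitive subgroups 6T1, ..., 6T16 of S_6. The discriminant of f is 1259712, which is not a perfect square, so G is not contained in A_6. The transitive groups of degree 6 not contained in A_6 are: C_6 (6T1, order 6), S_3 (6T2, order 6), D_6 (6T3, order 12), C_3 x S_3 (6T5, order 18), A_4 x C_2 (6T6, order 24), S_4 (6T8, order 24), S_3 x S_3 (6T9, order 36), S_4 x C_2 (6T11, order 48), (S_3 x S_3) : C_2 (6T13, order 72), PGL(2,5) (6T14, order 120), S_6 (6T16, order 720). By Dedekind's theorem, for a prime p not dividing disc(f) the degrees of the irreducible factors of f mod p form the cycle type of an element of G. Factoring f modulo the 79 such primes p <= 419 (skipping 2, 3, which divide the discriminant), each new pattern first appears at: mod 5: f = (x^6 + 2x^5 + x^3 + x^2 + 4x + 3), pattern 6; mod 7: f = (x^2 + x + 6)(x^2 + 5x + 3)(x^2 + 6x + 3), pattern 2+2+2; mod 11: f = (x)(x + 7)(x^2 + 6x + 1)(x^2 + 10x + 8), pattern 2+2+1+1; mod 13: f = (x^3 + 6x^2 + 12x + 2)(x^3 + 6x^2 + 12x + 10), pattern 3+3; mod 97: f = (x + 4)(x + 27)(x + 51)(x + 68)(x + 72)(x + 81), pattern 1+1+1+1+1+1. No other pattern occurs in this range, so the set of observed cycle types is {6, 2+2+2, 2+2+1+1, 3+3, 1+1+1+1+1+1}. The candidates containing elements of all these cycle types are D_6 (6T3) of order 12, A_4 x C_2 (6T6) of order 24, S_3 x S_3 (6T9) of order 36, S_4 x C_2 (6T11) of order 48, (S_3 x S_3) : C_2 (6T13) of order 72, PGL(2,5) (6T14) of order 120, S_6 (6T16) of order 720; the others are excluded. The observed types are precisely the cycle types that occur in D_6 (6T3). Each of the other remaining candidates has further cycle types, and by the Chebotarev density theorem the matching factorization patterns would occur for a proportion of primes equal to their share of the group: A_4 x C_2 (6T6) additionally contains elements of type 2+1+1+1+1 (3 of its 24 elements, about 12% of primes); S_3 x S_3 (6T9) additionally contains elements of type 3+1+1+1 (4 of its 36 elements, about 11% of primes); S_4 x C_2 (6T11) additionally contains elements of type 4+2, 4+1+1, 2+1+1+1+1 (15 of its 48 elements, about 31% of primes); (S_3 x S_3) : C_2 (6T13) additionally contains elements of type 4+2, 3+2+1, 3+1+1+1, 2+1+1+1+1 (40 of its 72 elements, about 56% of primes); PGL(2,5) (6T14) additionally contains elements of type 5+1, 4+1+1 (54 of its 120 elements, about 45% of primes); S_6 (6T16) additionally contains elements of type 5+1, 4+2, 4+1+1, 3+2+1, 3+1+1+1, 2+1+1+1+1 (499 of its 720 elements, about 69% of primes). None of the 79 primes tested shows any such pattern (for each of these groups the chance of that is below 10^-4), which rules them out. Hence G = D_6 (6T3), of order 12. The Galois group D_6 (6T3) has order 12, so the splitting field has degree 12 over Q.

12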